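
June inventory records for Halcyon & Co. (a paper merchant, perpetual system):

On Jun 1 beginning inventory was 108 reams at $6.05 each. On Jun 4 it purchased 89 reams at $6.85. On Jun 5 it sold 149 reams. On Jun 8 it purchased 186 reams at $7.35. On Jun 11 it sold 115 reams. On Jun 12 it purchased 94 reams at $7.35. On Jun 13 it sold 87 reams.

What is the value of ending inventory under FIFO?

Ending inventory = $926.10

Jun 5, 149 sold [FIFO — oldest first]: 108 @ $6.05 + 41 @ $6.85 = $934.25
Jun 11, 115 sold [FIFO — oldest first]: 48 @ $6.85 + 67 @ $7.35 = $821.25
Jun 13, 87 sold [FIFO — oldest first]: 87 @ $7.35 = $639.45
Total COGS = $934.25 + $821.25 + $639.45 = $2,394.95
Ending inventory: 32 @ $7.35 + 94 @ $7.35 = $926.10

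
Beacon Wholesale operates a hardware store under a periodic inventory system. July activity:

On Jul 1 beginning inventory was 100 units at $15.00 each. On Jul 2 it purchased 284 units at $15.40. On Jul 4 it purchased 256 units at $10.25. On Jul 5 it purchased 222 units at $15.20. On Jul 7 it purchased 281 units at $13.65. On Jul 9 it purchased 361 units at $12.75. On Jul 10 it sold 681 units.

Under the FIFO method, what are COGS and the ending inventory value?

COGS = $9,120.80; ending inventory = $11,189.60

Jul 10, 681 sold [FIFO — oldest first]: 100 @ $15.00 + 284 @ $15.40 + 256 @ $10.25 + 41 @ $15.20 = $9,120.80
Ending inventory: 181 @ $15.20 + 281 @ $13.65 + 361 @ $12.75 = $11,189.60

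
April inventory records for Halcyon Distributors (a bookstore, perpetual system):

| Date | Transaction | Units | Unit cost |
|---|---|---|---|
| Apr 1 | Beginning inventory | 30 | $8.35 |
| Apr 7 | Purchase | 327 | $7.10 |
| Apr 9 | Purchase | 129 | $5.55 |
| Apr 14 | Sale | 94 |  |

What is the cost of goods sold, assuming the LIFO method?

COGS = $521.70

Apr 14, 94 sold [LIFO — newest first]: 94 @ $5.55 = $521.70
Ending inventory: 30 @ $8.35 + 327 @ $7.10 + 35 @ $5.55 = $2,766.45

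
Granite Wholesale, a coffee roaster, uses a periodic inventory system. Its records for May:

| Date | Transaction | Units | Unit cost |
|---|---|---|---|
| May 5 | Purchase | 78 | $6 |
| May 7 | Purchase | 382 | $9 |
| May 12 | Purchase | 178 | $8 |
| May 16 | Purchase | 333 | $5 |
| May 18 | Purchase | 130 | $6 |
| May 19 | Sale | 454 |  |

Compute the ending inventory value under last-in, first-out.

May 19, 454 sold [LIFO — newest first]: 130 @ $6 + 324 @ $5 = $2,400
Ending inventory: 78 @ $6 + 382 @ $9 + 178 @ $8 + 9 @ $5 = $5,375

Ending inventory = $5,375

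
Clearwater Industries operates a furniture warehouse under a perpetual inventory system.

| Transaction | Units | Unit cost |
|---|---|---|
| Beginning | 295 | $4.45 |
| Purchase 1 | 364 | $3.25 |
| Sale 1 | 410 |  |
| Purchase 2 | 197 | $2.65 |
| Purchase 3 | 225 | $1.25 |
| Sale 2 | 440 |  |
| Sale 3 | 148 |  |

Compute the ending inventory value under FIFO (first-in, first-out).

Ending inventory = $103.75

Sale 1 (410) [FIFO — oldest first]: 295 @ $4.45 + 115 @ $3.25 = $1,686.50
Sale 2 (440) [FIFO — oldest first]: 249 @ $3.25 + 191 @ $2.65 = $1,315.40
Sale 3 (148) [FIFO — oldest first]: 6 @ $2.65 + 142 @ $1.25 = $193.40
Total COGS = $1,686.50 + $1,315.40 + $193.40 = $3,195.30
Ending inventory: 83 @ $1.25 = $103.75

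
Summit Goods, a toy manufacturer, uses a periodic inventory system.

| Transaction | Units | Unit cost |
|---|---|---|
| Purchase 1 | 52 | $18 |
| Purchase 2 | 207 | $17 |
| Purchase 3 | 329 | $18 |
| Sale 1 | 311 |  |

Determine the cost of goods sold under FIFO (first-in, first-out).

COGS = $5,391

Sale 1 (311) [FIFO — oldest first]: 52 @ $18 + 207 @ $17 + 52 @ $18 = $5,391
Ending inventory: 277 @ $18 = $4,986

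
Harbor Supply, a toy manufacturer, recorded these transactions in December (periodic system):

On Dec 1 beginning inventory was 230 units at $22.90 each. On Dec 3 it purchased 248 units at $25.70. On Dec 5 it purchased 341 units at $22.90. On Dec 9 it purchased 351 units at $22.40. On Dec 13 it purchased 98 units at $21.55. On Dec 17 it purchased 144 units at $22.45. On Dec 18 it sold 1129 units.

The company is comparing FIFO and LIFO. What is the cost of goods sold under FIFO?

COGS = $26,393.50

FIFO COGS: 230 @ $22.90 + 248 @ $25.70 + 341 @ $22.90 + 310 @ $22.40 = $26,393.50
LIFO COGS: 144 @ $22.45 + 98 @ $21.55 + 351 @ $22.40 + 341 @ $22.90 + 195 @ $25.70 = $26,027.50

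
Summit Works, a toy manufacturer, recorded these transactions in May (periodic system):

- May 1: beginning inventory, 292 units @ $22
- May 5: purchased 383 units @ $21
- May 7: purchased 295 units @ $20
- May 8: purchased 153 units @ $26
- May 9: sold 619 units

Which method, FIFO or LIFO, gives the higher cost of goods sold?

LIFO

FIFO COGS: 292 @ $22 + 327 @ $21 = $13,291
LIFO COGS: 153 @ $26 + 295 @ $20 + 171 @ $21 = $13,469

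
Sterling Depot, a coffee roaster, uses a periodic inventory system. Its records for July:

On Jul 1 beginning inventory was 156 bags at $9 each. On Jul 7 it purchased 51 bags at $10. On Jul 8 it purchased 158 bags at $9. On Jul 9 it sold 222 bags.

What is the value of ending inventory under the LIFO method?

Ending inventory = $1,287

Jul 9, 222 sold [LIFO — newest first]: 158 @ $9 + 51 @ $10 + 13 @ $9 = $2,049
Ending inventory: 143 @ $9 = $1,287
Check: goods available $3,336 = COGS $2,049 + ending $1,287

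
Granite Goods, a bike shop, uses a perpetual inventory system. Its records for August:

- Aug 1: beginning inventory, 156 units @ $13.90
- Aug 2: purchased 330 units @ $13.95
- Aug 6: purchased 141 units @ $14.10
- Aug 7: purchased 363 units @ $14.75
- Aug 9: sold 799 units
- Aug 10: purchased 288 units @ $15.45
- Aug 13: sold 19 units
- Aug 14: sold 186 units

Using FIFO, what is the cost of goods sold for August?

Aug 9, 799 sold [FIFO — oldest first]: 156 @ $13.90 + 330 @ $13.95 + 141 @ $14.10 + 172 @ $14.75 = $11,297.00
Aug 13, 19 sold [FIFO — oldest first]: 19 @ $14.75 = $280.25
Aug 14, 186 sold [FIFO — oldest first]: 172 @ $14.75 + 14 @ $15.45 = $2,753.30
Total COGS = $11,297.00 + $280.25 + $2,753.30 = $14,330.55
Ending inventory: 274 @ $15.45 = $4,233.30

COGS = $14,330.55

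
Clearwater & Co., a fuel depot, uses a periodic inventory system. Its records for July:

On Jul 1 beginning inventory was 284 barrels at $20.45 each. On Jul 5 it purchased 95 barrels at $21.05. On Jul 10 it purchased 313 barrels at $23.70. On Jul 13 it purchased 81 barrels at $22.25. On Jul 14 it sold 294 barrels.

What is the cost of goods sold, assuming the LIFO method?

COGS = $6,850.35

Jul 14, 294 sold [LIFO — newest first]: 81 @ $22.25 + 213 @ $23.70 = $6,850.35
Ending inventory: 284 @ $20.45 + 95 @ $21.05 + 100 @ $23.70 = $10,177.55
Check: goods available $17,027.90 = COGS $6,850.35 + ending $10,177.55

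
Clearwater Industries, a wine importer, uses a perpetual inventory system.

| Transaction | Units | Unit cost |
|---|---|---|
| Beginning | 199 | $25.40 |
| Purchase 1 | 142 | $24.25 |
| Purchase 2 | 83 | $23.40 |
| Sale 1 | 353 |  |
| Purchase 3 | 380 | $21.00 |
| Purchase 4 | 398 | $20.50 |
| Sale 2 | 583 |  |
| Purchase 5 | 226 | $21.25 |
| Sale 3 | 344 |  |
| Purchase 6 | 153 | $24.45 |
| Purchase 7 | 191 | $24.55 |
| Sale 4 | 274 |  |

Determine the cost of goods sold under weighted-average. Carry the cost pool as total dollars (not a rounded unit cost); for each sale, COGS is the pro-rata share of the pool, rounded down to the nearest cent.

COGS = $34,689.41

After Beginning: 199 on hand, pool $5,054.60 (≈ $25.4000 each)
After Purchase 1: 341 on hand, pool $8,498.10 (≈ $24.9211 each)
After Purchase 2: 424 on hand, pool $10,440.30 (≈ $24.6233 each)
Sale 1, sell 353: 353/424 × $10,440.30 → $8,692.04
After Purchase 3: 451 on hand, pool $9,728.26 (≈ $21.5704 each)
After Purchase 4: 849 on hand, pool $17,887.26 (≈ $21.0686 each)
Sale 2, sell 583: 583/849 × $17,887.26 → $12,283.00
After Purchase 5: 492 on hand, pool $10,406.76 (≈ $21.1520 each)
Sale 3, sell 344: 344/492 × $10,406.76 → $7,276.27
After Purchase 6: 301 on hand, pool $6,871.34 (≈ $22.8284 each)
After Purchase 7: 492 on hand, pool $11,560.39 (≈ $23.4967 each)
Sale 4, sell 274: 274/492 × $11,560.39 → $6,438.10
Total COGS = $8,692.04 + $12,283.00 + $7,276.27 + $6,438.10 = $34,689.41
Ending inventory (cost pool remaining) = $5,122.29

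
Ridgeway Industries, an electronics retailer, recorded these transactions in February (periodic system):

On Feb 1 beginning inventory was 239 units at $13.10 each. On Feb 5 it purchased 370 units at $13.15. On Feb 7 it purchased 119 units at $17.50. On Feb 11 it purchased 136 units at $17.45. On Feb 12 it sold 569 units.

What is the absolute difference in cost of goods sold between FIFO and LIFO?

FIFO COGS: 239 @ $13.10 + 330 @ $13.15 = $7,470.40
LIFO COGS: 136 @ $17.45 + 119 @ $17.50 + 314 @ $13.15 = $8,584.80
Difference = |$7,470.40 − $8,584.80| = $1,114.40

$1,114.40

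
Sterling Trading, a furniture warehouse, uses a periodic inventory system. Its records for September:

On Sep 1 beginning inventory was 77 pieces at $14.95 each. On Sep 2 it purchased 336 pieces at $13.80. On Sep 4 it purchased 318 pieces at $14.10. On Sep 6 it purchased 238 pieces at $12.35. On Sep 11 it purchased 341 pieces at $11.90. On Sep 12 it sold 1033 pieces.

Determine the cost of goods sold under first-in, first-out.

Sep 12, 1033 sold [FIFO — oldest first]: 77 @ $14.95 + 336 @ $13.80 + 318 @ $14.10 + 238 @ $12.35 + 64 @ $11.90 = $13,972.65
Ending inventory: 277 @ $11.90 = $3,296.30

COGS = $13,972.65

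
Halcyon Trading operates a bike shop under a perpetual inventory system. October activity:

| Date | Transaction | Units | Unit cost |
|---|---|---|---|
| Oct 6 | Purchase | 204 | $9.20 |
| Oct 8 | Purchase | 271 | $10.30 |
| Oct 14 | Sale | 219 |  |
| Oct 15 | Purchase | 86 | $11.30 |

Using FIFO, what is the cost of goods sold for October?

Oct 14, 219 sold [FIFO — oldest first]: 204 @ $9.20 + 15 @ $10.30 = $2,031.30
Ending inventory: 256 @ $10.30 + 86 @ $11.30 = $3,608.60
Check: goods available $5,639.90 = COGS $2,031.30 + ending $3,608.60

COGS = $2,031.30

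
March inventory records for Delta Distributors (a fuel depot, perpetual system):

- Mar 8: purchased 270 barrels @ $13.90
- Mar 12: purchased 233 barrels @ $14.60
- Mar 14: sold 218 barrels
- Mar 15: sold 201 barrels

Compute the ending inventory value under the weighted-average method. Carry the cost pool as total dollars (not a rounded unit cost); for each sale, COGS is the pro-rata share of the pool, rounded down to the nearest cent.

Ending inventory = $1,194.84

After Mar 8: 270 on hand, pool $3,753.00 (≈ $13.9000 each)
After Mar 12: 503 on hand, pool $7,154.80 (≈ $14.2243 each)
Mar 14, sell 218: 218/503 × $7,154.80 → $3,100.88
Mar 15, sell 201: 201/285 × $4,053.92 → $2,859.08
Total COGS = $3,100.88 + $2,859.08 = $5,959.96
Ending inventory (cost pool remaining) = $1,194.84
Check: goods available $7,154.80 = COGS $5,959.96 + ending $1,194.84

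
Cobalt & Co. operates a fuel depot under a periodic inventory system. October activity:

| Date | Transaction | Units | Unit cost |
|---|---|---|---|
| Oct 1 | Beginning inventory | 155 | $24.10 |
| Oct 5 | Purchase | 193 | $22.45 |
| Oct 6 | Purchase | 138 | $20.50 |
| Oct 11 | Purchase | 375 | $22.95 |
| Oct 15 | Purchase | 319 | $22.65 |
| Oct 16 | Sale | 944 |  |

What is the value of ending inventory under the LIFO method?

Oct 16, 944 sold [LIFO — newest first]: 319 @ $22.65 + 375 @ $22.95 + 138 @ $20.50 + 112 @ $22.45 = $21,175.00
Ending inventory: 155 @ $24.10 + 81 @ $22.45 = $5,553.95

Ending inventory = $5,553.95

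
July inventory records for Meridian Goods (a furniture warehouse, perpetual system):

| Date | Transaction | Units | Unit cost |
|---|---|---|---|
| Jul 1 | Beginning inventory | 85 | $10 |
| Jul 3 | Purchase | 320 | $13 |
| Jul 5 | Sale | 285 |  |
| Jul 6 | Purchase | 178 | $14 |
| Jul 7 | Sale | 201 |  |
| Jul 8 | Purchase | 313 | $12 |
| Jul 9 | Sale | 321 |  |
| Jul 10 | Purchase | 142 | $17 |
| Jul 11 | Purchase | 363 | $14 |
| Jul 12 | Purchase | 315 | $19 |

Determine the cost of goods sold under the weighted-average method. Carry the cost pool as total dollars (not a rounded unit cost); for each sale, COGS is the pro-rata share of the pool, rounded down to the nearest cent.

COGS = $10,161.70

After Jul 1: 85 on hand, pool $850.00 (≈ $10.0000 each)
After Jul 3: 405 on hand, pool $5,010.00 (≈ $12.3704 each)
Jul 5, sell 285: 285/405 × $5,010.00 → $3,525.55
After Jul 6: 298 on hand, pool $3,976.45 (≈ $13.3438 each)
Jul 7, sell 201: 201/298 × $3,976.45 → $2,682.10
After Jul 8: 410 on hand, pool $5,050.35 (≈ $12.3179 each)
Jul 9, sell 321: 321/410 × $5,050.35 → $3,954.05
After Jul 10: 231 on hand, pool $3,510.30 (≈ $15.1961 each)
After Jul 11: 594 on hand, pool $8,592.30 (≈ $14.4652 each)
After Jul 12: 909 on hand, pool $14,577.30 (≈ $16.0366 each)
Total COGS = $3,525.55 + $2,682.10 + $3,954.05 = $10,161.70
Ending inventory (cost pool remaining) = $14,577.30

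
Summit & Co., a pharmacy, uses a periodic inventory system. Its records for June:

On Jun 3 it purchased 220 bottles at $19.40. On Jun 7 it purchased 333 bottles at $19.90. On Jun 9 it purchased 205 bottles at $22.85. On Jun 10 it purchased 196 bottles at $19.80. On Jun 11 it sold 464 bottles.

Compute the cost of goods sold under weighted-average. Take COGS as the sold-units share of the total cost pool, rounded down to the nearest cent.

Jun 11, sell 464: 464/954 × $19,459.75 → $9,464.70
Ending inventory (cost pool remaining) = $9,995.05

COGS = $9,464.70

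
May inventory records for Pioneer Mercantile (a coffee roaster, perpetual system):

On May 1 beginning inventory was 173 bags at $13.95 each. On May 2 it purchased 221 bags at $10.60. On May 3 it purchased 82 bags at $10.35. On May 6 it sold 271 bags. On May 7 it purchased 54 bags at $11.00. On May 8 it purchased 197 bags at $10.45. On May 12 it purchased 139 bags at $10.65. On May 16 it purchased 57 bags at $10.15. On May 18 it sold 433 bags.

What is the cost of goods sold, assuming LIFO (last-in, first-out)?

COGS = $7,409.65

May 6, 271 sold [LIFO — newest first]: 82 @ $10.35 + 189 @ $10.60 = $2,852.10
May 18, 433 sold [LIFO — newest first]: 57 @ $10.15 + 139 @ $10.65 + 197 @ $10.45 + 40 @ $11.00 = $4,557.55
Total COGS = $2,852.10 + $4,557.55 = $7,409.65
Ending inventory: 173 @ $13.95 + 32 @ $10.60 + 14 @ $11.00 = $2,906.55
Check: goods available $10,316.20 = COGS $7,409.65 + ending $2,906.55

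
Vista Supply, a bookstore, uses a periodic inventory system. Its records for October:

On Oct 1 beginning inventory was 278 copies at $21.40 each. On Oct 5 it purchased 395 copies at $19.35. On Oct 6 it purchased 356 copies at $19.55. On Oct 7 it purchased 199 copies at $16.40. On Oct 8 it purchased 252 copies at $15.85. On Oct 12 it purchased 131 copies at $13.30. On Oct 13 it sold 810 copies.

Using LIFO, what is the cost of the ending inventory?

Oct 13, 810 sold [LIFO — newest first]: 131 @ $13.30 + 252 @ $15.85 + 199 @ $16.40 + 228 @ $19.55 = $13,457.50
Ending inventory: 278 @ $21.40 + 395 @ $19.35 + 128 @ $19.55 = $16,094.85

Ending inventory = $16,094.85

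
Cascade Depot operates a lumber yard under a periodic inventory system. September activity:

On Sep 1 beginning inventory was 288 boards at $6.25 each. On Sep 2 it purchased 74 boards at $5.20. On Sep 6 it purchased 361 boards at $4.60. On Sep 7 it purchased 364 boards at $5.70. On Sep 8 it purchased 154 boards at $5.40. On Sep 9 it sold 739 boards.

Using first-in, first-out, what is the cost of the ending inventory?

Sep 9, 739 sold [FIFO — oldest first]: 288 @ $6.25 + 74 @ $5.20 + 361 @ $4.60 + 16 @ $5.70 = $3,936.60
Ending inventory: 348 @ $5.70 + 154 @ $5.40 = $2,815.20
Check: goods available $6,751.80 = COGS $3,936.60 + ending $2,815.20

Ending inventory = $2,815.20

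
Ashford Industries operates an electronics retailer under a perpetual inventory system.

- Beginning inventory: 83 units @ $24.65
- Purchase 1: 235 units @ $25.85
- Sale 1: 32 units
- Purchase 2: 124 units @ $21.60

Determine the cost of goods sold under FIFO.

Sale 1 (32) [FIFO — oldest first]: 32 @ $24.65 = $788.80
Ending inventory: 51 @ $24.65 + 235 @ $25.85 + 124 @ $21.60 = $10,010.30

COGS = $788.80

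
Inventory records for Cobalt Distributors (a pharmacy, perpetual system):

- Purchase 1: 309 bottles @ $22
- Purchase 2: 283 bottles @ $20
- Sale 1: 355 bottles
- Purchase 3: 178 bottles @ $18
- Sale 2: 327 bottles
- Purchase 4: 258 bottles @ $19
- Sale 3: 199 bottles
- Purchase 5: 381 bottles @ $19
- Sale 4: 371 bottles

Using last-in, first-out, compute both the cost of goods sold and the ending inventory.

COGS = $24,556; ending inventory = $3,247

Sale 1 (355) [LIFO — newest first]: 283 @ $20 + 72 @ $22 = $7,244
Sale 2 (327) [LIFO — newest first]: 178 @ $18 + 149 @ $22 = $6,482
Sale 3 (199) [LIFO — newest first]: 199 @ $19 = $3,781
Sale 4 (371) [LIFO — newest first]: 371 @ $19 = $7,049
Total COGS = $7,244 + $6,482 + $3,781 + $7,049 = $24,556
Ending inventory: 88 @ $22 + 59 @ $19 + 10 @ $19 = $3,247
Check: goods available $27,803 = COGS $24,556 + ending $3,247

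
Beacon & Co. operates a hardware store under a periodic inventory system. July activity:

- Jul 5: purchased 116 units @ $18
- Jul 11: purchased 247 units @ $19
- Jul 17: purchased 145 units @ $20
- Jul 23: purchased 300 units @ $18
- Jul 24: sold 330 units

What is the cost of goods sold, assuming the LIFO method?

Jul 24, 330 sold [LIFO — newest first]: 300 @ $18 + 30 @ $20 = $6,000
Ending inventory: 116 @ $18 + 247 @ $19 + 115 @ $20 = $9,081
Check: goods available $15,081 = COGS $6,000 + ending $9,081

COGS = $6,000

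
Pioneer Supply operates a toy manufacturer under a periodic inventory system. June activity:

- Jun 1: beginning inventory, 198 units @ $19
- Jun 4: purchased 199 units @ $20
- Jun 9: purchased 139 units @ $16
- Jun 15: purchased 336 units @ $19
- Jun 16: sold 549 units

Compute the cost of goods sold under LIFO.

Jun 16, 549 sold [LIFO — newest first]: 336 @ $19 + 139 @ $16 + 74 @ $20 = $10,088
Ending inventory: 198 @ $19 + 125 @ $20 = $6,262

COGS = $10,088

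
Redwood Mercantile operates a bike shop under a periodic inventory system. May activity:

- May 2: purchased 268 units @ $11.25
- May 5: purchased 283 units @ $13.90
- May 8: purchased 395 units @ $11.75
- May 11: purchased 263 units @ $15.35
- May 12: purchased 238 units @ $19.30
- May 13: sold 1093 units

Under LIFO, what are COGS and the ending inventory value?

May 13, 1093 sold [LIFO — newest first]: 238 @ $19.30 + 263 @ $15.35 + 395 @ $11.75 + 197 @ $13.90 = $16,010.00
Ending inventory: 268 @ $11.25 + 86 @ $13.90 = $4,210.40
Check: goods available $20,220.40 = COGS $16,010.00 + ending $4,210.40

COGS = $16,010.00; ending inventory = $4,210.40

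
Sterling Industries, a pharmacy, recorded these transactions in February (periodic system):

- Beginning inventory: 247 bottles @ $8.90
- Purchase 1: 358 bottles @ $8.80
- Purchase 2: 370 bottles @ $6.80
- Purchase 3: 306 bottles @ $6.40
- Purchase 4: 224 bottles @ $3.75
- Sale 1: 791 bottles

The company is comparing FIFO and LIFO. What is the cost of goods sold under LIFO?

FIFO COGS: 247 @ $8.90 + 358 @ $8.80 + 186 @ $6.80 = $6,613.50
LIFO COGS: 224 @ $3.75 + 306 @ $6.40 + 261 @ $6.80 = $4,573.20

COGS = $4,573.20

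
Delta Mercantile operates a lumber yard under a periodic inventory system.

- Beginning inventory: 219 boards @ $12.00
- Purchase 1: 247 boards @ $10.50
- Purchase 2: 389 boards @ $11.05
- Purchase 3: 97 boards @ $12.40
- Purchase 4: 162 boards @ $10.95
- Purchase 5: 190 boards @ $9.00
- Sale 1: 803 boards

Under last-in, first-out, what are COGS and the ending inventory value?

COGS = $8,598.40; ending inventory = $5,608.25

Sale 1 (803) [LIFO — newest first]: 190 @ $9.00 + 162 @ $10.95 + 97 @ $12.40 + 354 @ $11.05 = $8,598.40
Ending inventory: 219 @ $12.00 + 247 @ $10.50 + 35 @ $11.05 = $5,608.25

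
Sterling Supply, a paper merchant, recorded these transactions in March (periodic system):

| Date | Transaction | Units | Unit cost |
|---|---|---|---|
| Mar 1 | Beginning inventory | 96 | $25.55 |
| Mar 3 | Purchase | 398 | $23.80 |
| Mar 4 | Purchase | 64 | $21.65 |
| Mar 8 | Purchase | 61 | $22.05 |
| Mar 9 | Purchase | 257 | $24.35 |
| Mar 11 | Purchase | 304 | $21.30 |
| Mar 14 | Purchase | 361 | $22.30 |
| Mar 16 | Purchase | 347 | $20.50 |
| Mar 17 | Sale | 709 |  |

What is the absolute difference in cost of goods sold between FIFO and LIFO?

$1,662.25

FIFO COGS: 96 @ $25.55 + 398 @ $23.80 + 64 @ $21.65 + 61 @ $22.05 + 90 @ $24.35 = $16,847.35
LIFO COGS: 347 @ $20.50 + 361 @ $22.30 + 1 @ $21.30 = $15,185.10
Difference = |$16,847.35 − $15,185.10| = $1,662.25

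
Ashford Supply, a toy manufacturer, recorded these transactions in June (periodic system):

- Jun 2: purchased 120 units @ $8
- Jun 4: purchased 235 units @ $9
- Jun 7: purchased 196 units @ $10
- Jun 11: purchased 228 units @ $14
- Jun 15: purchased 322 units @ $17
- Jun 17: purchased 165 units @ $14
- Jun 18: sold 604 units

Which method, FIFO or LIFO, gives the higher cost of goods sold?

LIFO

FIFO COGS: 120 @ $8 + 235 @ $9 + 196 @ $10 + 53 @ $14 = $5,777
LIFO COGS: 165 @ $14 + 322 @ $17 + 117 @ $14 = $9,422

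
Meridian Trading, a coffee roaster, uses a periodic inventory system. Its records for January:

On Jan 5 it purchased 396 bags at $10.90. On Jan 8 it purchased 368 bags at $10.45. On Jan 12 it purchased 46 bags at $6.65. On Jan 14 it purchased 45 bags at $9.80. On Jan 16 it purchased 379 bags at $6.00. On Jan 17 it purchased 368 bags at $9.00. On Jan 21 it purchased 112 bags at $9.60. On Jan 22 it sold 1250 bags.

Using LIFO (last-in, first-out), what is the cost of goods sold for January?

Jan 22, 1250 sold [LIFO — newest first]: 112 @ $9.60 + 368 @ $9.00 + 379 @ $6.00 + 45 @ $9.80 + 46 @ $6.65 + 300 @ $10.45 = $10,543.10
Ending inventory: 396 @ $10.90 + 68 @ $10.45 = $5,027.00
Check: goods available $15,570.10 = COGS $10,543.10 + ending $5,027.00

COGS = $10,543.10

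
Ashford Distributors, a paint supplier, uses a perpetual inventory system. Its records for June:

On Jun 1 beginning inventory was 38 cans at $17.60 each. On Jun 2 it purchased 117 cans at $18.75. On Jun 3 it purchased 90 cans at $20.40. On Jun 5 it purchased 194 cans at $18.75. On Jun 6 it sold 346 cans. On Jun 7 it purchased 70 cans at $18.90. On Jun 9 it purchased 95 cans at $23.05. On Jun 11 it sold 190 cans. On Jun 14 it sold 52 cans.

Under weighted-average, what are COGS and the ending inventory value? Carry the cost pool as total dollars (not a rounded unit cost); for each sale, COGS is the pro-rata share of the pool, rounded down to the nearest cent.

COGS = $11,521.43; ending inventory = $327.37

After Jun 1: 38 on hand, pool $668.80 (≈ $17.6000 each)
After Jun 2: 155 on hand, pool $2,862.55 (≈ $18.4681 each)
After Jun 3: 245 on hand, pool $4,698.55 (≈ $19.1778 each)
After Jun 5: 439 on hand, pool $8,336.05 (≈ $18.9887 each)
Jun 6, sell 346: 346/439 × $8,336.05 → $6,570.09
After Jun 7: 163 on hand, pool $3,088.96 (≈ $18.9507 each)
After Jun 9: 258 on hand, pool $5,278.71 (≈ $20.4601 each)
Jun 11, sell 190: 190/258 × $5,278.71 → $3,887.42
Jun 14, sell 52: 52/68 × $1,391.29 → $1,063.92
Total COGS = $6,570.09 + $3,887.42 + $1,063.92 = $11,521.43
Ending inventory (cost pool remaining) = $327.37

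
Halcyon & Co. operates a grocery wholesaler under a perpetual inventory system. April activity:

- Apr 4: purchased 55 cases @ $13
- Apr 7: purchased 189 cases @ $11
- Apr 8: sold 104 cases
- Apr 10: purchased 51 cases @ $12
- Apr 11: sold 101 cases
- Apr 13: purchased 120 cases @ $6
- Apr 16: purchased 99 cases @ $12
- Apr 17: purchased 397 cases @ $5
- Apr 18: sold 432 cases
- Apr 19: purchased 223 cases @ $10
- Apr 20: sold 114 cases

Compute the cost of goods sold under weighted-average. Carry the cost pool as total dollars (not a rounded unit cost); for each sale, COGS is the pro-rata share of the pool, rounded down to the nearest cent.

After Apr 4: 55 on hand, pool $715.00 (≈ $13.0000 each)
After Apr 7: 244 on hand, pool $2,794.00 (≈ $11.4508 each)
Apr 8, sell 104: 104/244 × $2,794.00 → $1,190.88
After Apr 10: 191 on hand, pool $2,215.12 (≈ $11.5975 each)
Apr 11, sell 101: 101/191 × $2,215.12 → $1,171.34
After Apr 13: 210 on hand, pool $1,763.78 (≈ $8.3990 each)
After Apr 16: 309 on hand, pool $2,951.78 (≈ $9.5527 each)
After Apr 17: 706 on hand, pool $4,936.78 (≈ $6.9926 each)
Apr 18, sell 432: 432/706 × $4,936.78 → $3,020.80
After Apr 19: 497 on hand, pool $4,145.98 (≈ $8.3420 each)
Apr 20, sell 114: 114/497 × $4,145.98 → $950.98
Total COGS = $1,190.88 + $1,171.34 + $3,020.80 + $950.98 = $6,334.00
Ending inventory (cost pool remaining) = $3,195.00
Check: goods available $9,529.00 = COGS $6,334.00 + ending $3,195.00

COGS = $6,334.00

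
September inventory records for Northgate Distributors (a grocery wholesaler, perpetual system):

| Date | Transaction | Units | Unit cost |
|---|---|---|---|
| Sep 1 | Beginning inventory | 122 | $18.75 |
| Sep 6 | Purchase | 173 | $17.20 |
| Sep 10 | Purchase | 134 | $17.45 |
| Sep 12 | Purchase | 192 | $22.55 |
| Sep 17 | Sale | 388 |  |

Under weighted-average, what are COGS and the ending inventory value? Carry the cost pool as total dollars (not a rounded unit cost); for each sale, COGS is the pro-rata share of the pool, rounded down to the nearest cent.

COGS = $7,454.47; ending inventory = $4,476.53

After Sep 1: 122 on hand, pool $2,287.50 (≈ $18.7500 each)
After Sep 6: 295 on hand, pool $5,263.10 (≈ $17.8410 each)
After Sep 10: 429 on hand, pool $7,601.40 (≈ $17.7189 each)
After Sep 12: 621 on hand, pool $11,931.00 (≈ $19.2126 each)
Sep 17, sell 388: 388/621 × $11,931.00 → $7,454.47
Ending inventory (cost pool remaining) = $4,476.53
Check: goods available $11,931.00 = COGS $7,454.47 + ending $4,476.53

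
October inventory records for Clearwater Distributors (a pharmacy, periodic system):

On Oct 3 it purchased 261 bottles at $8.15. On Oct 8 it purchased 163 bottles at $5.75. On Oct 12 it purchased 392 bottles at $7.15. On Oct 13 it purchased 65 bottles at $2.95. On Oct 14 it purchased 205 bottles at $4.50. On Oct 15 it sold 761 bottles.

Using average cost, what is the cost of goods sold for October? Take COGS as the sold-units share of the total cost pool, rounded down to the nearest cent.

Oct 15, sell 761: 761/1086 × $6,981.45 → $4,892.15
Ending inventory (cost pool remaining) = $2,089.30

COGS = $4,892.15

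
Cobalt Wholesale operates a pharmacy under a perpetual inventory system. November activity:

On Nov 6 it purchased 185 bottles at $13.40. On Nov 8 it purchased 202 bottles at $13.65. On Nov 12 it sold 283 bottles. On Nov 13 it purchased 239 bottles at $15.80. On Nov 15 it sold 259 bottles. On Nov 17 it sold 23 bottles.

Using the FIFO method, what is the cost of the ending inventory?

Nov 12, 283 sold [FIFO — oldest first]: 185 @ $13.40 + 98 @ $13.65 = $3,816.70
Nov 15, 259 sold [FIFO — oldest first]: 104 @ $13.65 + 155 @ $15.80 = $3,868.60
Nov 17, 23 sold [FIFO — oldest first]: 23 @ $15.80 = $363.40
Total COGS = $3,816.70 + $3,868.60 + $363.40 = $8,048.70
Ending inventory: 61 @ $15.80 = $963.80

Ending inventory = $963.80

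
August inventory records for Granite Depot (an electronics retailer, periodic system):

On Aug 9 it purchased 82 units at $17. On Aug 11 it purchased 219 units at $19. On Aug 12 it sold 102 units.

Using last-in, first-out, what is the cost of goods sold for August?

COGS = $1,938

Aug 12, 102 sold [LIFO — newest first]: 102 @ $19 = $1,938
Ending inventory: 82 @ $17 + 117 @ $19 = $3,617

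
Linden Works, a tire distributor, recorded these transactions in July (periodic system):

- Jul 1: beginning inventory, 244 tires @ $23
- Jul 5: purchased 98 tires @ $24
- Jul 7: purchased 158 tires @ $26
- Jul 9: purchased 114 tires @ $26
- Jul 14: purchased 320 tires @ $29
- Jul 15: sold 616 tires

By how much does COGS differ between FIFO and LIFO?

$1,834

FIFO COGS: 244 @ $23 + 98 @ $24 + 158 @ $26 + 114 @ $26 + 2 @ $29 = $15,094
LIFO COGS: 320 @ $29 + 114 @ $26 + 158 @ $26 + 24 @ $24 = $16,928
Difference = |$15,094 − $16,928| = $1,834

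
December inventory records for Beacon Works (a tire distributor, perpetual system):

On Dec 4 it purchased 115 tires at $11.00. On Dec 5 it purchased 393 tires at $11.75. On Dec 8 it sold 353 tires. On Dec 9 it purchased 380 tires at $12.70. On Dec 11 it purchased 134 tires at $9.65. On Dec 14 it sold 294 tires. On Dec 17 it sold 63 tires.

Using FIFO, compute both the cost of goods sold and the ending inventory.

COGS = $8,448.15; ending inventory = $3,553.70

Dec 8, 353 sold [FIFO — oldest first]: 115 @ $11.00 + 238 @ $11.75 = $4,061.50
Dec 14, 294 sold [FIFO — oldest first]: 155 @ $11.75 + 139 @ $12.70 = $3,586.55
Dec 17, 63 sold [FIFO — oldest first]: 63 @ $12.70 = $800.10
Total COGS = $4,061.50 + $3,586.55 + $800.10 = $8,448.15
Ending inventory: 178 @ $12.70 + 134 @ $9.65 = $3,553.70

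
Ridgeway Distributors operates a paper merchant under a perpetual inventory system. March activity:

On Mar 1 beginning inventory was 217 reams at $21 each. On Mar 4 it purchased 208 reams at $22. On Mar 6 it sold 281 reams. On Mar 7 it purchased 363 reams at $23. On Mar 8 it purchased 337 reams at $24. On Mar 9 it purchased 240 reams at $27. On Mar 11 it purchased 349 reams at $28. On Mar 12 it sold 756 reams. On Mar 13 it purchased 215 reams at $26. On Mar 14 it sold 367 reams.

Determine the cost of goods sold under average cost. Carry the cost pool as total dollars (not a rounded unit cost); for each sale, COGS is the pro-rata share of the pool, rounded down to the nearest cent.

After Mar 1: 217 on hand, pool $4,557.00 (≈ $21.0000 each)
After Mar 4: 425 on hand, pool $9,133.00 (≈ $21.4894 each)
Mar 6, sell 281: 281/425 × $9,133.00 → $6,038.52
After Mar 7: 507 on hand, pool $11,443.48 (≈ $22.5710 each)
After Mar 8: 844 on hand, pool $19,531.48 (≈ $23.1416 each)
After Mar 9: 1084 on hand, pool $26,011.48 (≈ $23.9958 each)
After Mar 11: 1433 on hand, pool $35,783.48 (≈ $24.9710 each)
Mar 12, sell 756: 756/1433 × $35,783.48 → $18,878.09
After Mar 13: 892 on hand, pool $22,495.39 (≈ $25.2190 each)
Mar 14, sell 367: 367/892 × $22,495.39 → $9,255.39
Total COGS = $6,038.52 + $18,878.09 + $9,255.39 = $34,172.00
Ending inventory (cost pool remaining) = $13,240.00
Check: goods available $47,412.00 = COGS $34,172.00 + ending $13,240.00

COGS = $34,172.00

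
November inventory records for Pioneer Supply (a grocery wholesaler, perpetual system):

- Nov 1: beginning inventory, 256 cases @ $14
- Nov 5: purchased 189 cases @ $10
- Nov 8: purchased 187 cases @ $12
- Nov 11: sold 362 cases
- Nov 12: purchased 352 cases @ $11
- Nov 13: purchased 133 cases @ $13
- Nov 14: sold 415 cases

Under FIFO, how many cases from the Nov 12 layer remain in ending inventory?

207

Nov 11, 362 sold [FIFO — oldest first]: 256 @ $14 + 106 @ $10 = $4,644
Nov 14, 415 sold [FIFO — oldest first]: 83 @ $10 + 187 @ $12 + 145 @ $11 = $4,669
Total COGS = $4,644 + $4,669 = $9,313
Ending inventory: 207 @ $11 + 133 @ $13 = $4,006
Check: goods available $13,319 = COGS $9,313 + ending $4,006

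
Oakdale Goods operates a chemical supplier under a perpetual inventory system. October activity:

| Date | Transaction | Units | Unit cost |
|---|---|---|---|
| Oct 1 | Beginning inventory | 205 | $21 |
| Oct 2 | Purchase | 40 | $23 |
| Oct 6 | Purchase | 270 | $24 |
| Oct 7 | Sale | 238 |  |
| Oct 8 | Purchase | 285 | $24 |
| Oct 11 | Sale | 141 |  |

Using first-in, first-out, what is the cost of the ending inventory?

Oct 7, 238 sold [FIFO — oldest first]: 205 @ $21 + 33 @ $23 = $5,064
Oct 11, 141 sold [FIFO — oldest first]: 7 @ $23 + 134 @ $24 = $3,377
Total COGS = $5,064 + $3,377 = $8,441
Ending inventory: 136 @ $24 + 285 @ $24 = $10,104

Ending inventory = $10,104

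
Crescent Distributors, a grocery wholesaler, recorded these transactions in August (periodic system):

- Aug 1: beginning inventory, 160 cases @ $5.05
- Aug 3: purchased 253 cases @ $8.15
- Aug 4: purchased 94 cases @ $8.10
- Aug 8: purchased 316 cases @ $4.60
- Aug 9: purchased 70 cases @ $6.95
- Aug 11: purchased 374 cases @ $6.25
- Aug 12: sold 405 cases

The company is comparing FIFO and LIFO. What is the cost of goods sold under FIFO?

FIFO COGS: 160 @ $5.05 + 245 @ $8.15 = $2,804.75
LIFO COGS: 374 @ $6.25 + 31 @ $6.95 = $2,552.95

COGS = $2,804.75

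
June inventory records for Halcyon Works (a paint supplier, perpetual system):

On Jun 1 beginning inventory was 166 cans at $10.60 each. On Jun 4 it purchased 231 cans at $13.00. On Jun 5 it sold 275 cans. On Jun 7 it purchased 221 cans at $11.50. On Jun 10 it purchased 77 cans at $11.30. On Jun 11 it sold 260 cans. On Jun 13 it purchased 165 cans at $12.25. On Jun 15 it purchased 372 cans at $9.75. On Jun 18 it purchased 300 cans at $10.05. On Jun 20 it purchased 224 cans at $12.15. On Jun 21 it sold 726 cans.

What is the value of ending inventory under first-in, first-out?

Jun 5, 275 sold [FIFO — oldest first]: 166 @ $10.60 + 109 @ $13.00 = $3,176.60
Jun 11, 260 sold [FIFO — oldest first]: 122 @ $13.00 + 138 @ $11.50 = $3,173.00
Jun 21, 726 sold [FIFO — oldest first]: 83 @ $11.50 + 77 @ $11.30 + 165 @ $12.25 + 372 @ $9.75 + 29 @ $10.05 = $7,764.30
Total COGS = $3,176.60 + $3,173.00 + $7,764.30 = $14,113.90
Ending inventory: 271 @ $10.05 + 224 @ $12.15 = $5,445.15

Ending inventory = $5,445.15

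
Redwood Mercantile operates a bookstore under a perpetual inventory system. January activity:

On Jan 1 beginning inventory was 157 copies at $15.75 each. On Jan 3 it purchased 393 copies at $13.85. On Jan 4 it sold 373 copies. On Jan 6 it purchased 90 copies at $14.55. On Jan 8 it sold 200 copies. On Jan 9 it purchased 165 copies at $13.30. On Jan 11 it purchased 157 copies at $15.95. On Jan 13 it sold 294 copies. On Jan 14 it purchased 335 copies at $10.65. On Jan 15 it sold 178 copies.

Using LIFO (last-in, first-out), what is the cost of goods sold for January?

Jan 4, 373 sold [LIFO — newest first]: 373 @ $13.85 = $5,166.05
Jan 8, 200 sold [LIFO — newest first]: 90 @ $14.55 + 20 @ $13.85 + 90 @ $15.75 = $3,004.00
Jan 13, 294 sold [LIFO — newest first]: 157 @ $15.95 + 137 @ $13.30 = $4,326.25
Jan 15, 178 sold [LIFO — newest first]: 178 @ $10.65 = $1,895.70
Total COGS = $5,166.05 + $3,004.00 + $4,326.25 + $1,895.70 = $14,392.00
Ending inventory: 67 @ $15.75 + 28 @ $13.30 + 157 @ $10.65 = $3,099.70

COGS = $14,392.00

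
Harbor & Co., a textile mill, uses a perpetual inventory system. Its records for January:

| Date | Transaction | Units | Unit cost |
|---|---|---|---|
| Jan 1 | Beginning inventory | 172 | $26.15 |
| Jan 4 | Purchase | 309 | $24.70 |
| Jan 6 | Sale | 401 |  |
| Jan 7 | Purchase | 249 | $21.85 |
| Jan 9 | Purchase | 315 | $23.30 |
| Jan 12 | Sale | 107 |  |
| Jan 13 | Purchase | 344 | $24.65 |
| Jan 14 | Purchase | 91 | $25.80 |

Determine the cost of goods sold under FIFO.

COGS = $12,720.05

Jan 6, 401 sold [FIFO — oldest first]: 172 @ $26.15 + 229 @ $24.70 = $10,154.10
Jan 12, 107 sold [FIFO — oldest first]: 80 @ $24.70 + 27 @ $21.85 = $2,565.95
Total COGS = $10,154.10 + $2,565.95 = $12,720.05
Ending inventory: 222 @ $21.85 + 315 @ $23.30 + 344 @ $24.65 + 91 @ $25.80 = $23,017.60
Check: goods available $35,737.65 = COGS $12,720.05 + ending $23,017.60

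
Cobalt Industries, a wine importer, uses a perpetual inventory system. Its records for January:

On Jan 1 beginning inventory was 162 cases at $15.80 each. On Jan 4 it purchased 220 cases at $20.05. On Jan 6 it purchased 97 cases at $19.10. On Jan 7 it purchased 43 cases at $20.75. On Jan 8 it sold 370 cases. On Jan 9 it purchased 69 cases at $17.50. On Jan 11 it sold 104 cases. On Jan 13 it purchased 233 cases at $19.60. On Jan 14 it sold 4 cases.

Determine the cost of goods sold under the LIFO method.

COGS = $9,152.85

Jan 8, 370 sold [LIFO — newest first]: 43 @ $20.75 + 97 @ $19.10 + 220 @ $20.05 + 10 @ $15.80 = $7,313.95
Jan 11, 104 sold [LIFO — newest first]: 69 @ $17.50 + 35 @ $15.80 = $1,760.50
Jan 14, 4 sold [LIFO — newest first]: 4 @ $19.60 = $78.40
Total COGS = $7,313.95 + $1,760.50 + $78.40 = $9,152.85
Ending inventory: 117 @ $15.80 + 229 @ $19.60 = $6,337.00
Check: goods available $15,489.85 = COGS $9,152.85 + ending $6,337.00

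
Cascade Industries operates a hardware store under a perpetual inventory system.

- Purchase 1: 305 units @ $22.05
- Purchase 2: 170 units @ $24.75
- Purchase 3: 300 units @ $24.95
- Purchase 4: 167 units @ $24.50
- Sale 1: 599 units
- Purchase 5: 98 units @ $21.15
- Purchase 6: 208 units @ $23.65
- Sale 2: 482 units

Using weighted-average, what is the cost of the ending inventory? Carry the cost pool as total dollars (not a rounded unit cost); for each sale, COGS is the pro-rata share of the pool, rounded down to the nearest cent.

After Purchase 1: 305 on hand, pool $6,725.25 (≈ $22.0500 each)
After Purchase 2: 475 on hand, pool $10,932.75 (≈ $23.0163 each)
After Purchase 3: 775 on hand, pool $18,417.75 (≈ $23.7648 each)
After Purchase 4: 942 on hand, pool $22,509.25 (≈ $23.8952 each)
Sale 1, sell 599: 599/942 × $22,509.25 → $14,313.20
After Purchase 5: 441 on hand, pool $10,268.75 (≈ $23.2851 each)
After Purchase 6: 649 on hand, pool $15,187.95 (≈ $23.4021 each)
Sale 2, sell 482: 482/649 × $15,187.95 → $11,279.80
Total COGS = $14,313.20 + $11,279.80 = $25,593.00
Ending inventory (cost pool remaining) = $3,908.15

Ending inventory = $3,908.15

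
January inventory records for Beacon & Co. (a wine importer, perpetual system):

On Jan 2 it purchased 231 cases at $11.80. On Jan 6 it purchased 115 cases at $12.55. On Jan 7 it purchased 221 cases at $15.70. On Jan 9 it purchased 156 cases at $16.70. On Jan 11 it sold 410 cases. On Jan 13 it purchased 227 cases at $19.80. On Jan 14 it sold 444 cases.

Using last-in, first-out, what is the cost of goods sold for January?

Jan 11, 410 sold [LIFO — newest first]: 156 @ $16.70 + 221 @ $15.70 + 33 @ $12.55 = $6,489.05
Jan 14, 444 sold [LIFO — newest first]: 227 @ $19.80 + 82 @ $12.55 + 135 @ $11.80 = $7,116.70
Total COGS = $6,489.05 + $7,116.70 = $13,605.75
Ending inventory: 96 @ $11.80 = $1,132.80
Check: goods available $14,738.55 = COGS $13,605.75 + ending $1,132.80

COGS = $13,605.75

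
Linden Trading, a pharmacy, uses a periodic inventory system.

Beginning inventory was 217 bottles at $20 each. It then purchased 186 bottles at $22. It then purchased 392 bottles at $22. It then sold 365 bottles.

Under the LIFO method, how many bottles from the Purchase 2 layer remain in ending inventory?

Sale 1 (365) [LIFO — newest first]: 365 @ $22 = $8,030
Ending inventory: 217 @ $20 + 186 @ $22 + 27 @ $22 = $9,026

27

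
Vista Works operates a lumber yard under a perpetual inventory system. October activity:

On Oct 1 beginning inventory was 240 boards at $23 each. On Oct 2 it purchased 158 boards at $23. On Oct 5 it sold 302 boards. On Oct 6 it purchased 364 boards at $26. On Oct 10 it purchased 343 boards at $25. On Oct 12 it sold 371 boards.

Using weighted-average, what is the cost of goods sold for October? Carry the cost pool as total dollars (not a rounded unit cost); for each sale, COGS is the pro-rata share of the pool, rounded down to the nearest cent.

COGS = $16,300.46

After Oct 1: 240 on hand, pool $5,520.00 (≈ $23.0000 each)
After Oct 2: 398 on hand, pool $9,154.00 (≈ $23.0000 each)
Oct 5, sell 302: 302/398 × $9,154.00 → $6,946.00
After Oct 6: 460 on hand, pool $11,672.00 (≈ $25.3739 each)
After Oct 10: 803 on hand, pool $20,247.00 (≈ $25.2142 each)
Oct 12, sell 371: 371/803 × $20,247.00 → $9,354.46
Total COGS = $6,946.00 + $9,354.46 = $16,300.46
Ending inventory (cost pool remaining) = $10,892.54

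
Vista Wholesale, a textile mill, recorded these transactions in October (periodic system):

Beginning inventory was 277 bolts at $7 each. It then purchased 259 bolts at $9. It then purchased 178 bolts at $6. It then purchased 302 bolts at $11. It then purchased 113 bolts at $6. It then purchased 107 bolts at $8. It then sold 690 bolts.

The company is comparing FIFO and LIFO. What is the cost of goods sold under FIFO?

COGS = $5,194

FIFO COGS: 277 @ $7 + 259 @ $9 + 154 @ $6 = $5,194
LIFO COGS: 107 @ $8 + 113 @ $6 + 302 @ $11 + 168 @ $6 = $5,864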